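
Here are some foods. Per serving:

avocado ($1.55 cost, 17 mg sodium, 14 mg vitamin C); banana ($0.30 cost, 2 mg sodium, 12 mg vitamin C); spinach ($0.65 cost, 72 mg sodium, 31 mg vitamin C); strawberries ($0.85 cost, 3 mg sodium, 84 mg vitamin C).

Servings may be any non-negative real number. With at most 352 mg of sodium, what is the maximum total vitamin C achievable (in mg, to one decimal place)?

9856.0 mg

Vitamin C per mg sodium: strawberries 28, banana 6, avocado 0.8235, spinach 0.4306.
With no serving limits, spend the whole sodium allowance on strawberries: 352 mg / 3 mg × 84 mg = 9856.0 mg.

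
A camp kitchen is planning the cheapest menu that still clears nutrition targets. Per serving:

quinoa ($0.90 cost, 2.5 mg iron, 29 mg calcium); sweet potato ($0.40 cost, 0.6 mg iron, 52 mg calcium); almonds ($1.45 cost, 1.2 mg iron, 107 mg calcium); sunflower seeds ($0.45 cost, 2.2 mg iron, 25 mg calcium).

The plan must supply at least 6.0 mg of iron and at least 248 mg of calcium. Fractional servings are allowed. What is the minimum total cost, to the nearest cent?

$2.33

Check every corner: each single food scaled to meet both minima, and each pair solved so both constraints bind.
quinoa only: max(6.0/2.5, 248/29) = 8.552 servings → $7.70.
sweet potato only: max(6.0/0.6, 248/52) = 10 servings → $4.00.
almonds only: max(6.0/1.2, 248/107) = 5 servings → $7.25.
sunflower seeds only: max(6.0/2.2, 248/25) = 9.92 servings → $4.46.
quinoa + sweet potato with both tight: 1.449 servings and 3.961 servings → $2.89.
quinoa + almonds with both tight: 1.48 servings and 1.917 servings → $4.11.
quinoa + sunflower seeds: intersection lies outside the first quadrant.
sweet potato + almonds: intersection lies outside the first quadrant.
sweet potato + sunflower seeds with both tight: 3.98 servings and 1.642 servings → $2.33.
almonds + sunflower seeds with both tight: 1.926 servings and 1.677 servings → $3.55.
Cheapest feasible corner: $2.33.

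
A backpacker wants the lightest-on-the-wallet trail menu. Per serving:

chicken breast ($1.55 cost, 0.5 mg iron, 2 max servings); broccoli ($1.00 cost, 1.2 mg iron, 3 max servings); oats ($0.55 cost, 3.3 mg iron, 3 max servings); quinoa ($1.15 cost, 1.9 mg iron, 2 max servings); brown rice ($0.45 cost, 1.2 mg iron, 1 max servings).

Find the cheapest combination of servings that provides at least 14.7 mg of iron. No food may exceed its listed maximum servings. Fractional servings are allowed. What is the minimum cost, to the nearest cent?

$4.28

Cost per mg of iron: oats $0.1667, brown rice $0.3750, quinoa $0.6053, broccoli $0.8333, chicken breast $3.1000.
Take 3 servings of oats: +9.9 mg iron for $1.65 (total $1.65, still need 4.8 mg).
Take 1 serving of brown rice: +1.2 mg iron for $0.45 (total $2.10, still need 3.6 mg).
Take 1.895 servings of quinoa: +3.6 mg iron for $2.18 (total $4.28, still need 0.0 mg).
Greedy by cheapest-per-mg is optimal for a single linear constraint, so the minimum cost is $4.28.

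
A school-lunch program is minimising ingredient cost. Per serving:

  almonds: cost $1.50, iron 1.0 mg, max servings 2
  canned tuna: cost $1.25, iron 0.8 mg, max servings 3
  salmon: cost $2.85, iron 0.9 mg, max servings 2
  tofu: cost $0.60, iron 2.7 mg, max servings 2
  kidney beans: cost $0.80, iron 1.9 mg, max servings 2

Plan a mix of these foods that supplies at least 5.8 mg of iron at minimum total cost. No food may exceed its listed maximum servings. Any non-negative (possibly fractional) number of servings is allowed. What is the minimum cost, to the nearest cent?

Cost per mg of iron: tofu $0.2222, kidney beans $0.4211, almonds $1.5000, canned tuna $1.5625, salmon $3.1667.
Take 2 servings of tofu: +5.4 mg iron for $1.20 (total $1.20, still need 0.4 mg).
Take 0.2105 servings of kidney beans: +0.4 mg iron for $0.17 (total $1.37, still need 0.0 mg).
Greedy by cheapest-per-mg is optimal for a single linear constraint, so the minimum cost is $1.37.

$1.37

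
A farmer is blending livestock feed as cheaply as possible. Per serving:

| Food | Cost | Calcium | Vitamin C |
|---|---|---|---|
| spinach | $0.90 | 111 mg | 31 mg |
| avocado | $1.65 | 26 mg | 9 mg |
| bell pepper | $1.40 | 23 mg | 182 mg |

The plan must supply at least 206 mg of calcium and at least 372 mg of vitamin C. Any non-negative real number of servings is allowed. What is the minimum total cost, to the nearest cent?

$3.84

A basic optimal solution has at most two foods positive. Try each food alone and each pair with both targets met exactly.
spinach only: max(206/111, 372/31) = 12 servings → $10.80.
avocado only: max(206/26, 372/9) = 41.33 servings → $68.20.
bell pepper only: max(206/23, 372/182) = 8.957 servings → $12.54.
spinach + avocado with both targets exact would need a negative amount; discard.
spinach + bell pepper with both tight: 1.485 servings and 1.791 servings → $3.84.
avocado + bell pepper with both tight: 6.395 servings and 1.728 servings → $12.97.
So the least-cost plan costs $3.84.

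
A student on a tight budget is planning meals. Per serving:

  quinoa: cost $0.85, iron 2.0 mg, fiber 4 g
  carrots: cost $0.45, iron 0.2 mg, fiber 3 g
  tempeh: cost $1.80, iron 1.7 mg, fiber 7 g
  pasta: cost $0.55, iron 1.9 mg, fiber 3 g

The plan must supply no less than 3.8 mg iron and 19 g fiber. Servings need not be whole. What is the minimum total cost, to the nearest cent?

$3.00

Two binding constraints pin down two serving amounts, so the optimal mix uses at most two foods. The candidates are each food alone (scaled to the tighter of iron/fiber) and each pair with both constraints tight.
quinoa only: max(3.8/2.0, 19/4) = 4.75 servings → $4.04.
carrots only: max(3.8/0.2, 19/3) = 19 servings → $8.55.
tempeh only: max(3.8/1.7, 19/7) = 2.714 servings → $4.89.
pasta only: max(3.8/1.9, 19/3) = 6.333 servings → $3.48.
quinoa + carrots with both tight: 1.462 servings and 4.385 servings → $3.22.
quinoa + tempeh with both targets exact would need a negative amount; discard.
quinoa + pasta: intersection lies outside the first quadrant.
carrots + tempeh with both tight: 1.541 servings and 2.054 servings → $4.39.
carrots + pasta with both tight: 4.843 servings and 1.49 servings → $3.00.
tempeh + pasta: intersection lies outside the first quadrant.
So the least-cost plan costs $3.00.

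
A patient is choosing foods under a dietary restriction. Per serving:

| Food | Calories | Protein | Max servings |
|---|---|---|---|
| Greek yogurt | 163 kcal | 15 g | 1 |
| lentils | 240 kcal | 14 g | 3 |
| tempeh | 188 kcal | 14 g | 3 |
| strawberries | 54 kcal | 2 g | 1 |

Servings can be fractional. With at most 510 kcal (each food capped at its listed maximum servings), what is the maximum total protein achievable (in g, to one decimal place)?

Protein per kcal: Greek yogurt 0.09202, tempeh 0.07447, lentils 0.05833, strawberries 0.03704.
Take 1 serving of Greek yogurt: uses 163 kcal, +15.0 g protein (running total 15.0 g).
Take 1.846 servings of tempeh: uses 347 kcal, +25.8 g protein (running total 40.8 g).
Greedy by best ratio exhausts the calories allowance optimally: 40.8 g.

40.8 g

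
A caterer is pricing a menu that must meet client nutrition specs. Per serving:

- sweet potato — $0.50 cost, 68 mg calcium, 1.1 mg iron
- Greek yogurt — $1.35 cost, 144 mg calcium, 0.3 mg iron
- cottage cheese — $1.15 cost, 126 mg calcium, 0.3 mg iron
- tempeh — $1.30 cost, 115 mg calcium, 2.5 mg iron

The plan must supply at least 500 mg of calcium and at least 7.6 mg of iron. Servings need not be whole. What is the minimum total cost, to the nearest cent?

$3.68

An LP optimum is at a vertex; with two nutrient constraints at most two foods are used. Check each candidate.
sweet potato only: max(500/68, 7.6/1.1) = 7.353 servings → $3.68.
Greek yogurt only: max(500/144, 7.6/0.3) = 25.33 servings → $34.20.
cottage cheese only: max(500/126, 7.6/0.3) = 25.33 servings → $29.13.
tempeh only: max(500/115, 7.6/2.5) = 4.348 servings → $5.65.
sweet potato + Greek yogurt with both tight: 6.843 servings and 0.2406 servings → $3.75.
sweet potato + cottage cheese with both tight: 6.832 servings and 0.2809 servings → $3.74.
sweet potato + tempeh with both targets exact would need a negative amount; discard.
Greek yogurt + cottage cheese: intersection lies outside the first quadrant.
Greek yogurt + tempeh with both tight: 1.155 servings and 2.901 servings → $5.33.
cottage cheese + tempeh with both tight: 1.34 servings and 2.879 servings → $5.28.
The minimum over all feasible corners is $3.68.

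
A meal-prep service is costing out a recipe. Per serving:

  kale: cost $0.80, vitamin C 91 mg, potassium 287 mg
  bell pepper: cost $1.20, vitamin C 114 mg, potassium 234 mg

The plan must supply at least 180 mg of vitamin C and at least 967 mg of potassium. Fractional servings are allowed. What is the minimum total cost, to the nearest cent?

$2.70

The cheapest plan sits at a corner of the feasible region — with two constraints it uses at most two foods.
kale only: max(180/91, 967/287) = 3.369 servings → $2.70.
bell pepper only: max(180/114, 967/234) = 4.132 servings → $4.96.
kale + bell pepper with both targets exact would need a negative amount; discard.
So the least-cost plan costs $2.70.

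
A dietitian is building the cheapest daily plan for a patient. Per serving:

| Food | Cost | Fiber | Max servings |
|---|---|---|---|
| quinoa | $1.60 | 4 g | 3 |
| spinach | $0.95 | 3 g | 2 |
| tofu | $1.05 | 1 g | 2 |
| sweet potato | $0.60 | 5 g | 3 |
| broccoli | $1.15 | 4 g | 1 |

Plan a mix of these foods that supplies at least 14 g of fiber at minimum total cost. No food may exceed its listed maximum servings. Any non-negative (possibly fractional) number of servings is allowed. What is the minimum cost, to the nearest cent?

Cost per g of fiber: sweet potato $0.1200, broccoli $0.2875, spinach $0.3167, quinoa $0.4000, tofu $1.0500.
Take 2.8 servings of sweet potato: +14.0 g fiber for $1.68 (total $1.68, still need 0.0 g).
Filling from the cheapest source first is optimal under one linear minimum: $1.68.

$1.68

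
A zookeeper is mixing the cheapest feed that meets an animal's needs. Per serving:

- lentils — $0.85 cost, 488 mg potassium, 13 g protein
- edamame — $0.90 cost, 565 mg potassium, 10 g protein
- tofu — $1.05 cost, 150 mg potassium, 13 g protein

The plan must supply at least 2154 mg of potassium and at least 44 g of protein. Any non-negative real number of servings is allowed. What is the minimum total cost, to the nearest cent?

For a min-cost LP with two ≥-constraints, a basic feasible solution has at most two positive variables.
lentils only: max(2154/488, 44/13) = 4.414 servings → $3.75.
edamame only: max(2154/565, 44/10) = 4.4 servings → $3.96.
tofu only: max(2154/150, 44/13) = 14.36 servings → $15.08.
lentils + edamame with both tight: 1.347 servings and 2.649 servings → $3.53.
lentils + tofu with both targets exact would need a negative amount; discard.
edamame + tofu with both tight: 3.662 servings and 0.568 servings → $3.89.
Cheapest feasible corner: $3.53.

$3.53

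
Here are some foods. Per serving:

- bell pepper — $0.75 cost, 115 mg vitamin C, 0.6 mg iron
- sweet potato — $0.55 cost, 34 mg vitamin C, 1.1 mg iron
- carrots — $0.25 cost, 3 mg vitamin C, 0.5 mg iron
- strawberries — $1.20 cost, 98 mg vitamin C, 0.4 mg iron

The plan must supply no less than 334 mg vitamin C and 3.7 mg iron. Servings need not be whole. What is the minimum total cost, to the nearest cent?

Check every corner: each single food scaled to meet both minima, and each pair solved so both constraints bind.
bell pepper only: max(334/115, 3.7/0.6) = 6.167 servings → $4.62.
sweet potato only: max(334/34, 3.7/1.1) = 9.824 servings → $5.40.
carrots only: max(334/3, 3.7/0.5) = 111.3 servings → $27.83.
strawberries only: max(334/98, 3.7/0.4) = 9.25 servings → $11.10.
bell pepper + sweet potato with both tight: 2.277 servings and 2.122 servings → $2.87.
bell pepper + carrots with both tight: 2.799 servings and 4.041 servings → $3.11.
bell pepper + strawberries: the both-tight solution has a negative serving — not a feasible corner.
sweet potato + carrots with both targets exact would need a negative amount; discard.
sweet potato + strawberries with both tight: 2.431 servings and 2.565 servings → $4.41.
carrots + strawberries with both tight: 4.791 servings and 3.262 servings → $5.11.
The minimum over all feasible corners is $2.87.

$2.87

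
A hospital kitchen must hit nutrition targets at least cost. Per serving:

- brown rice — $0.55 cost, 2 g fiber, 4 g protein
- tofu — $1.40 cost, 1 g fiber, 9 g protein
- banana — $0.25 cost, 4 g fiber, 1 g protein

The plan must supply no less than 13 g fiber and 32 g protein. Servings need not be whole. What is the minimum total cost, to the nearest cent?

$4.40

Minimising a linear cost over {fiber ≥ 13, protein ≥ 32, servings ≥ 0} — the optimum is at a vertex, using one or two foods.
brown rice only: max(13/2, 32/4) = 8 servings → $4.40.
tofu only: max(13/1, 32/9) = 13 servings → $18.20.
banana only: max(13/4, 32/1) = 32 servings → $8.00.
brown rice + tofu with both tight: 6.071 servings and 0.8571 servings → $4.54.
brown rice + banana with both targets exact would need a negative amount; discard.
tofu + banana with both tight: 3.286 servings and 2.429 servings → $5.21.
Cheapest feasible corner: $4.40.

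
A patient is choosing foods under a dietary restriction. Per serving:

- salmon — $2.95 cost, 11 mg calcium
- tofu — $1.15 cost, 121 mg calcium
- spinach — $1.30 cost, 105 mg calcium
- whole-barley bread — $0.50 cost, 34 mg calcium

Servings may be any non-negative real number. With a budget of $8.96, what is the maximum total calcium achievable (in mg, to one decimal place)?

942.7 mg

Calcium per dollar: tofu 105.2, spinach 80.77, whole-barley bread 68, salmon 3.729.
With no serving limits, spend the whole cost allowance on tofu: $8.96 / $1.15 × 121 mg = 942.7 mg.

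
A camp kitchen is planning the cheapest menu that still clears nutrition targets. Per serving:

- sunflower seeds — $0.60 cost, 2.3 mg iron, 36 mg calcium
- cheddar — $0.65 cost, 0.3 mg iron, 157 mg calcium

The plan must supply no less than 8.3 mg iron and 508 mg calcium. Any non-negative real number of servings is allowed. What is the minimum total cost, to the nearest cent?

$3.58

Check every corner: each single food scaled to meet both minima, and each pair solved so both constraints bind.
sunflower seeds only: max(8.3/2.3, 508/36) = 14.11 servings → $8.47.
cheddar only: max(8.3/0.3, 508/157) = 27.67 servings → $17.98.
sunflower seeds + cheddar with both tight: 3.285 servings and 2.482 servings → $3.58.
Cheapest feasible corner: $3.58.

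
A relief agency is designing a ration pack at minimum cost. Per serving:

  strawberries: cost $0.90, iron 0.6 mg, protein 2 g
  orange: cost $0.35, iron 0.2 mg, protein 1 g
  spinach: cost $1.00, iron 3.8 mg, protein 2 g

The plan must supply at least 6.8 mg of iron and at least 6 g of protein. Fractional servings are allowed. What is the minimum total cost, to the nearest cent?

$2.59

The cheapest plan sits at a corner of the feasible region — with two constraints it uses at most two foods.
strawberries only: max(6.8/0.6, 6/2) = 11.33 servings → $10.20.
orange only: max(6.8/0.2, 6/1) = 34 servings → $11.90.
spinach only: max(6.8/3.8, 6/2) = 3 servings → $3.00.
strawberries + orange with both targets exact would need a negative amount; discard.
strawberries + spinach with both tight: 1.438 servings and 1.562 servings → $2.86.
orange + spinach with both tight: 2.706 servings and 1.647 servings → $2.59.
The minimum over all feasible corners is $2.59.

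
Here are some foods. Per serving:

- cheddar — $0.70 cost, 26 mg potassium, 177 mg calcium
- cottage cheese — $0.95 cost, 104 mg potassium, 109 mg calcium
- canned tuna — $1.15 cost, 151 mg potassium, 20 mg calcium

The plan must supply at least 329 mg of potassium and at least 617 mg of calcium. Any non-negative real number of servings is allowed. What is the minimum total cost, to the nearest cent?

$3.85

An LP optimum is at a vertex; with two nutrient constraints at most two foods are used. Check each candidate.
cheddar only: max(329/26, 617/177) = 12.65 servings → $8.86.
cottage cheese only: max(329/104, 617/109) = 5.661 servings → $5.38.
canned tuna only: max(329/151, 617/20) = 30.85 servings → $35.48.
cheddar + cottage cheese with both tight: 1.818 servings and 2.709 servings → $3.85.
cheddar + canned tuna with both tight: 3.304 servings and 1.61 servings → $4.16.
cottage cheese + canned tuna with both targets exact would need a negative amount; discard.
Cheapest feasible corner: $3.85.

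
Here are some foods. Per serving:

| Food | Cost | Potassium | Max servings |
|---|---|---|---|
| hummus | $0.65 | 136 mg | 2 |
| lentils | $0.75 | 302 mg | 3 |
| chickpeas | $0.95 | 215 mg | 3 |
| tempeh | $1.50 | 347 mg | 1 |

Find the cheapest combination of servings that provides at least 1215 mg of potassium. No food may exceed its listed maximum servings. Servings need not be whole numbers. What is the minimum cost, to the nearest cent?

$3.59

Cost per mg of potassium: lentils $0.0025, tempeh $0.0043, chickpeas $0.0044, hummus $0.0048.
Take 3 servings of lentils: +906.0 mg potassium for $2.25 (total $2.25, still need 309.0 mg).
Take 0.8905 servings of tempeh: +309.0 mg potassium for $1.34 (total $3.59, still need 0.0 mg).
Greedy by cheapest-per-mg is optimal for a single linear constraint, so the minimum cost is $3.59.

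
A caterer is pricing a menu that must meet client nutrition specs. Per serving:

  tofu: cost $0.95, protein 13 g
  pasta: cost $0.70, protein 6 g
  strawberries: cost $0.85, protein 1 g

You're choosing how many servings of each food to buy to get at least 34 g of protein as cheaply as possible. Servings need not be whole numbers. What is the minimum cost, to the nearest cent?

Cost per g of protein: tofu $0.0731, pasta $0.1167, strawberries $0.8500.
With no serving limits, use only tofu: 34 g / 13 g = 2.615 servings × $0.95 = $2.48.

$2.48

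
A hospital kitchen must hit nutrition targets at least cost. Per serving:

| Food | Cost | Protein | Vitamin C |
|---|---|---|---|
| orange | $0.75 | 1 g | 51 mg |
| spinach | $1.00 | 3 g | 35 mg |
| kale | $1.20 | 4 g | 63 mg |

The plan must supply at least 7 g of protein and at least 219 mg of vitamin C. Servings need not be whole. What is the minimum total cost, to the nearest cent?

For a min-cost LP with two ≥-constraints, a basic feasible solution has at most two positive variables.
orange only: max(7/1, 219/51) = 7 servings → $5.25.
spinach only: max(7/3, 219/35) = 6.257 servings → $6.26.
kale only: max(7/4, 219/63) = 3.476 servings → $4.17.
orange + spinach with both tight: 3.492 servings and 1.169 servings → $3.79.
orange + kale with both tight: 3.085 servings and 0.9787 servings → $3.49.
spinach + kale: intersection lies outside the first quadrant.
The minimum over all feasible corners is $3.49.

$3.49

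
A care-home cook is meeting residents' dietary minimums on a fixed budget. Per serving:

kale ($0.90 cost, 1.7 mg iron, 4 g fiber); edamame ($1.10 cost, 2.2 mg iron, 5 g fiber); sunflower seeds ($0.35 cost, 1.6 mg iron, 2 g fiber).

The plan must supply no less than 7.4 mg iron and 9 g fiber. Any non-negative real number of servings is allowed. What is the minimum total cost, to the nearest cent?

$1.62

For a min-cost LP with two ≥-constraints, a basic feasible solution has at most two positive variables.
kale only: max(7.4/1.7, 9/4) = 4.353 servings → $3.92.
edamame only: max(7.4/2.2, 9/5) = 3.364 servings → $3.70.
sunflower seeds only: max(7.4/1.6, 9/2) = 4.625 servings → $1.62.
kale + edamame with both targets exact would need a negative amount; discard.
kale + sunflower seeds: intersection lies outside the first quadrant.
edamame + sunflower seeds: intersection lies outside the first quadrant.
Cheapest feasible corner: $1.62.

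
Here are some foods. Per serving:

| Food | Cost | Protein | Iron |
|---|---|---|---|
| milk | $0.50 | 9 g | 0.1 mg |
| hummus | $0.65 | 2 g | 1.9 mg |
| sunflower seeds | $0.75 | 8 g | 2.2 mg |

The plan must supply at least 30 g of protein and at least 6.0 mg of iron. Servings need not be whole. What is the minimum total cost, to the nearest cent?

$2.49

For a min-cost LP with two ≥-constraints, a basic feasible solution has at most two positive variables.
milk only: max(30/9, 6.0/0.1) = 60 servings → $30.00.
hummus only: max(30/2, 6.0/1.9) = 15 servings → $9.75.
sunflower seeds only: max(30/8, 6.0/2.2) = 3.75 servings → $2.81.
milk + hummus with both tight: 2.663 servings and 3.018 servings → $3.29.
milk + sunflower seeds with both tight: 0.9474 servings and 2.684 servings → $2.49.
hummus + sunflower seeds with both targets exact would need a negative amount; discard.
Cheapest feasible corner: $2.49.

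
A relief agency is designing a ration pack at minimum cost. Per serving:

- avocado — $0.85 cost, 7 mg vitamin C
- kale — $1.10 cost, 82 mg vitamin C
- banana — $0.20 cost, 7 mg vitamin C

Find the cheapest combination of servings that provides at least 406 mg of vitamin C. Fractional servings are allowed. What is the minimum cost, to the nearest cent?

$5.45

Cost per mg of vitamin C: kale $0.0134, banana $0.0286, avocado $0.1214.
With no serving limits, use only kale: 406 mg / 82 mg = 4.951 servings × $1.10 = $5.45.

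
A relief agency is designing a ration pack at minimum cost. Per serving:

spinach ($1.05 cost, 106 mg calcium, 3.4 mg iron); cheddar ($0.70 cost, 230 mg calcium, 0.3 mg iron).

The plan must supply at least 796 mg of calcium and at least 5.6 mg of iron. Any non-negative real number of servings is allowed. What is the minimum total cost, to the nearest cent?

Minimising a linear cost over {calcium ≥ 796, iron ≥ 5.6, servings ≥ 0} — the optimum is at a vertex, using one or two foods.
spinach only: max(796/106, 5.6/3.4) = 7.509 servings → $7.88.
cheddar only: max(796/230, 5.6/0.3) = 18.67 servings → $13.07.
spinach + cheddar with both tight: 1.399 servings and 2.816 servings → $3.44.
Cheapest feasible corner: $3.44.

$3.44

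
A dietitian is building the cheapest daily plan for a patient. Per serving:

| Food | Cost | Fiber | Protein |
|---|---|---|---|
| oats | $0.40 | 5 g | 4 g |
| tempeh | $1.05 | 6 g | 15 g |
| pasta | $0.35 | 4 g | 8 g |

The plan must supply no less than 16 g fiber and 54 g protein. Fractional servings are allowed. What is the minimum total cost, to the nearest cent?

At the optimum either one food covers both requirements or two foods hit both targets exactly; no other combination can be cheaper.
oats only: max(16/5, 54/4) = 13.5 servings → $5.40.
tempeh only: max(16/6, 54/15) = 3.6 servings → $3.78.
pasta only: max(16/4, 54/8) = 6.75 servings → $2.36.
oats + tempeh: intersection lies outside the first quadrant.
oats + pasta: the both-tight solution has a negative serving — not a feasible corner.
tempeh + pasta: intersection lies outside the first quadrant.
Cheapest feasible corner: $2.36.

$2.36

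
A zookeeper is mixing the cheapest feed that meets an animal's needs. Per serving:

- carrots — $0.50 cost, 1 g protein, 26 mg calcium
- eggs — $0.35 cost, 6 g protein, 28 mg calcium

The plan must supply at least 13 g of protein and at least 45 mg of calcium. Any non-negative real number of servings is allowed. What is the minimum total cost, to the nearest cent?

Compare the cost at each extreme point of the feasible region.
carrots only: max(13/1, 45/26) = 13 servings → $6.50.
eggs only: max(13/6, 45/28) = 2.167 servings → $0.76.
carrots + eggs with both targets exact would need a negative amount; discard.
Cheapest feasible corner: $0.76.

$0.76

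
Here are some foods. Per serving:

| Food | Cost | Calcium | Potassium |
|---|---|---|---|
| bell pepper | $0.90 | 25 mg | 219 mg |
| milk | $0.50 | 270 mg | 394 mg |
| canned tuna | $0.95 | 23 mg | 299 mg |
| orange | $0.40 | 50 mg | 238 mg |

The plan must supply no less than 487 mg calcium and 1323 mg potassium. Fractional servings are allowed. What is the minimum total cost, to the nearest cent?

At the optimum either one food covers both requirements or two foods hit both targets exactly; no other combination can be cheaper.
bell pepper only: max(487/25, 1323/219) = 19.48 servings → $17.53.
milk only: max(487/270, 1323/394) = 3.358 servings → $1.68.
canned tuna only: max(487/23, 1323/299) = 21.17 servings → $20.12.
orange only: max(487/50, 1323/238) = 9.74 servings → $3.90.
bell pepper + milk with both tight: 3.355 servings and 1.493 servings → $3.77.
bell pepper + canned tuna: intersection lies outside the first quadrant.
bell pepper + orange with both targets exact would need a negative amount; discard.
milk + canned tuna with both tight: 1.607 servings and 2.307 servings → $3.00.
milk + orange with both tight: 1.117 servings and 3.71 servings → $2.04.
canned tuna + orange: the both-tight solution has a negative serving — not a feasible corner.
So the least-cost plan costs $1.68.

$1.68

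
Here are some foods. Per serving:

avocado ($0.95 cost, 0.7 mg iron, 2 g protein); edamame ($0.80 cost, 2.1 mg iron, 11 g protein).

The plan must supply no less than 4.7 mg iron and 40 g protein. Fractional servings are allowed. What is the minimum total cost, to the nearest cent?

$2.91

For a min-cost LP with two ≥-constraints, a basic feasible solution has at most two positive variables.
avocado only: max(4.7/0.7, 40/2) = 20 servings → $19.00.
edamame only: max(4.7/2.1, 40/11) = 3.636 servings → $2.91.
avocado + edamame: intersection lies outside the first quadrant.
So the least-cost plan costs $2.91.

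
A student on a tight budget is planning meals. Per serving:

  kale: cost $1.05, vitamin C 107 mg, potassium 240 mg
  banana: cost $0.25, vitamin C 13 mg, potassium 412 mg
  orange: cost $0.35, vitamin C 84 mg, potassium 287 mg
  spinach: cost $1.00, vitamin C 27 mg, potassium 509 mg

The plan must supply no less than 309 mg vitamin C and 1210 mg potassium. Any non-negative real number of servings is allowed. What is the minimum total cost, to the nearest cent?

Minimising a linear cost over {vitamin C ≥ 309, potassium ≥ 1210, servings ≥ 0} — the optimum is at a vertex, using one or two foods.
kale only: max(309/107, 1210/240) = 5.042 servings → $5.29.
banana only: max(309/13, 1210/412) = 23.77 servings → $5.94.
orange only: max(309/84, 1210/287) = 4.216 servings → $1.48.
spinach only: max(309/27, 1210/509) = 11.44 servings → $11.44.
kale + banana with both tight: 2.724 servings and 1.35 servings → $3.20.
kale + orange: the both-tight solution has a negative serving — not a feasible corner.
kale + spinach with both tight: 2.597 servings and 1.153 servings → $3.88.
banana + orange with both tight: 0.4196 servings and 3.614 servings → $1.37.
banana + spinach: intersection lies outside the first quadrant.
orange + spinach with both tight: 3.56 servings and 0.3701 servings → $1.62.
So the least-cost plan costs $1.37.

$1.37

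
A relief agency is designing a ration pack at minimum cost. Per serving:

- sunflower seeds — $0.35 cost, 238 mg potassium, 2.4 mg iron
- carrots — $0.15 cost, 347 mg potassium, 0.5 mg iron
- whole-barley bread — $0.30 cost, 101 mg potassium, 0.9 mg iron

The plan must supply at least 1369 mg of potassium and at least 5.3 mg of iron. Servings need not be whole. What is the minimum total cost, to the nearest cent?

A basic optimal solution has at most two foods positive. Try each food alone and each pair with both targets met exactly.
sunflower seeds only: max(1369/238, 5.3/2.4) = 5.752 servings → $2.01.
carrots only: max(1369/347, 5.3/0.5) = 10.6 servings → $1.59.
whole-barley bread only: max(1369/101, 5.3/0.9) = 13.55 servings → $4.07.
sunflower seeds + carrots with both tight: 1.618 servings and 2.836 servings → $0.99.
sunflower seeds + whole-barley bread: intersection lies outside the first quadrant.
carrots + whole-barley bread with both tight: 2.662 servings and 4.41 servings → $1.72.
The minimum over all feasible corners is $0.99.

$0.99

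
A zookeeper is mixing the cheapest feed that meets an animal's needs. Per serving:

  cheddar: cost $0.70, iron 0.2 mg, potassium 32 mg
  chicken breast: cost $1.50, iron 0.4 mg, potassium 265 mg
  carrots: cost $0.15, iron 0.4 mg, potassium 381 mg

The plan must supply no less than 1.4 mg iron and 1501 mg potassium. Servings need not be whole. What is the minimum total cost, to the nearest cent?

$0.59

Two binding constraints pin down two serving amounts, so the optimal mix uses at most two foods. The candidates are each food alone (scaled to the tighter of iron/potassium) and each pair with both constraints tight.
cheddar only: max(1.4/0.2, 1501/32) = 46.91 servings → $32.83.
chicken breast only: max(1.4/0.4, 1501/265) = 5.664 servings → $8.50.
carrots only: max(1.4/0.4, 1501/381) = 3.94 servings → $0.59.
cheddar + chicken breast with both targets exact would need a negative amount; discard.
cheddar + carrots: intersection lies outside the first quadrant.
chicken breast + carrots: the both-tight solution has a negative serving — not a feasible corner.
Cheapest feasible corner: $0.59.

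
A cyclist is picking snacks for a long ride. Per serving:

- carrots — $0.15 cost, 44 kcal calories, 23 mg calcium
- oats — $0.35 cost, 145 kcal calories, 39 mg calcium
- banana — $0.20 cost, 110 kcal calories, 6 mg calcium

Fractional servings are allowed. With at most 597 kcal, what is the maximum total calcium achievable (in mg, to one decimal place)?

312.1 mg

Calcium per kcal: carrots 0.5227, oats 0.269, banana 0.05455.
With no serving limits, spend the whole calories allowance on carrots: 597 kcal / 44 kcal × 23 mg = 312.1 mg.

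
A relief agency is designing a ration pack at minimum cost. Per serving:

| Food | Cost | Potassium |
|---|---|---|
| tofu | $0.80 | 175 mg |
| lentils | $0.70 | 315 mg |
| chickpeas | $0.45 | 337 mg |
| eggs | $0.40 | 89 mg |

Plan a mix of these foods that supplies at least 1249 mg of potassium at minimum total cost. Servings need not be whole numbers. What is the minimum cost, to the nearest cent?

$1.67

Cost per mg of potassium: chickpeas $0.0013, lentils $0.0022, eggs $0.0045, tofu $0.0046.
With no serving limits, use only chickpeas: 1249 mg / 337 mg = 3.706 servings × $0.45 = $1.67.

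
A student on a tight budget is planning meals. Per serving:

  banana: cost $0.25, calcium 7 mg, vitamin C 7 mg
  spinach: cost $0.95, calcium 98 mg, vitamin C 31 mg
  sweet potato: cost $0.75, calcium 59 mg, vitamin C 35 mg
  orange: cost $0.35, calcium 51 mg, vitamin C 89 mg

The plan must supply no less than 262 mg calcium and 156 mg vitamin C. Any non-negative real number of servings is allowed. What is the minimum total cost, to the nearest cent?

A basic optimal solution has at most two foods positive. Try each food alone and each pair with both targets met exactly.
banana only: max(262/7, 156/7) = 37.43 servings → $9.36.
spinach only: max(262/98, 156/31) = 5.032 servings → $4.78.
sweet potato only: max(262/59, 156/35) = 4.457 servings → $3.34.
orange only: max(262/51, 156/89) = 5.137 servings → $1.80.
banana + spinach with both tight: 15.28 servings and 1.582 servings → $5.32.
banana + sweet potato with both tight: 0.2024 servings and 4.417 servings → $3.36.
banana + orange with both targets exact would need a negative amount; discard.
spinach + sweet potato: the both-tight solution has a negative serving — not a feasible corner.
spinach + orange with both tight: 2.151 servings and 1.004 servings → $2.39.
sweet potato + orange with both tight: 4.432 servings and 0.00981 servings → $3.33.
Cheapest feasible corner: $1.80.

$1.80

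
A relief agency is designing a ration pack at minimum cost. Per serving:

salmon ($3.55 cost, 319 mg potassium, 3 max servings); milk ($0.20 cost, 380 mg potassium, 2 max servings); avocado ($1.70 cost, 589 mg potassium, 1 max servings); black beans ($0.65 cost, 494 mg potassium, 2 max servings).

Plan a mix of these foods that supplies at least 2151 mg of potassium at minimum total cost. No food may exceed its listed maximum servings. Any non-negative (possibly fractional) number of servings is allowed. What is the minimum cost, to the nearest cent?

$2.86

Cost per mg of potassium: milk $0.0005, black beans $0.0013, avocado $0.0029, salmon $0.0111.
Take 2 servings of milk: +760.0 mg potassium for $0.40 (total $0.40, still need 1391.0 mg).
Take 2 servings of black beans: +988.0 mg potassium for $1.30 (total $1.70, still need 403.0 mg).
Take 0.6842 servings of avocado: +403.0 mg potassium for $1.16 (total $2.86, still need 0.0 mg).
Filling from the cheapest source first is optimal under one linear minimum: $2.86.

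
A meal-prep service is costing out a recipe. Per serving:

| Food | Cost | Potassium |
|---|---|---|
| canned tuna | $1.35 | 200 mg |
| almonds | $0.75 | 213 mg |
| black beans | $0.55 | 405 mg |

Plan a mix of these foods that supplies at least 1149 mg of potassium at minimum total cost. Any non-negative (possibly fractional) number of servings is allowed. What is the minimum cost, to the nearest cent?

$1.56

Cost per mg of potassium: black beans $0.0014, almonds $0.0035, canned tuna $0.0067.
With no serving limits, use only black beans: 1149 mg / 405 mg = 2.837 servings × $0.55 = $1.56.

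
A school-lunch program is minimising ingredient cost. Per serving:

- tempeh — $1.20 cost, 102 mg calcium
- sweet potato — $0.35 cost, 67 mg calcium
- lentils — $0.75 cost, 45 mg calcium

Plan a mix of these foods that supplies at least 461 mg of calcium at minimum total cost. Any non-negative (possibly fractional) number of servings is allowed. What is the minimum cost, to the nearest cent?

Cost per mg of calcium: sweet potato $0.0052, tempeh $0.0118, lentils $0.0167.
With no serving limits, use only sweet potato: 461 mg / 67 mg = 6.881 servings × $0.35 = $2.41.

$2.41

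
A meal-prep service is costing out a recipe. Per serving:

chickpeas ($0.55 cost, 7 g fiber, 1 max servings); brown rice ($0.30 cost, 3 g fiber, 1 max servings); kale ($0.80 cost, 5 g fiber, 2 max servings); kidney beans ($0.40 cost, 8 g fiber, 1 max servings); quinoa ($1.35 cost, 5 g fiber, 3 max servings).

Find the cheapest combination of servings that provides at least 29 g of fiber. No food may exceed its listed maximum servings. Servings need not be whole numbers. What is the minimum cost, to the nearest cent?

Cost per g of fiber: kidney beans $0.0500, chickpeas $0.0786, brown rice $0.1000, kale $0.1600, quinoa $0.2700.
Take 1 serving of kidney beans: +8.0 g fiber for $0.40 (total $0.40, still need 21.0 g).
Take 1 serving of chickpeas: +7.0 g fiber for $0.55 (total $0.95, still need 14.0 g).
Take 1 serving of brown rice: +3.0 g fiber for $0.30 (total $1.25, still need 11.0 g).
Take 2 servings of kale: +10.0 g fiber for $1.60 (total $2.85, still need 1.0 g).
Take 0.2 servings of quinoa: +1.0 g fiber for $0.27 (total $3.12, still need 0.0 g).
Filling from the cheapest source first is optimal under one linear minimum: $3.12.

$3.12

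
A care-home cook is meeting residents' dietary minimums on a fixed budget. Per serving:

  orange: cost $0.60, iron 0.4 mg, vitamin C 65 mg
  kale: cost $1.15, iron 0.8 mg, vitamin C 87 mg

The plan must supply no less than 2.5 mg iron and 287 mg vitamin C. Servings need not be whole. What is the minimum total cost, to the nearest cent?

Check every corner: each single food scaled to meet both minima, and each pair solved so both constraints bind.
orange only: max(2.5/0.4, 287/65) = 6.25 servings → $3.75.
kale only: max(2.5/0.8, 287/87) = 3.299 servings → $3.79.
orange + kale with both tight: 0.7035 servings and 2.773 servings → $3.61.
Cheapest feasible corner: $3.61.

$3.61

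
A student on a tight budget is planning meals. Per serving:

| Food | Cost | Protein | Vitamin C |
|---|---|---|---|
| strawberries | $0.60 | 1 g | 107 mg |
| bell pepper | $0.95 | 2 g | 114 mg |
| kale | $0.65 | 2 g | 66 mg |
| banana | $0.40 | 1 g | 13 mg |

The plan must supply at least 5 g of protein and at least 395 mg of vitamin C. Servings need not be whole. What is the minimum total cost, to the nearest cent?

$2.48

With two linear requirements the optimum uses one or two foods; enumerate the corners.
strawberries only: max(5/1, 395/107) = 5 servings → $3.00.
bell pepper only: max(5/2, 395/114) = 3.465 servings → $3.29.
kale only: max(5/2, 395/66) = 5.985 servings → $3.89.
banana only: max(5/1, 395/13) = 30.38 servings → $12.15.
strawberries + bell pepper with both tight: 2.2 servings and 1.4 servings → $2.65.
strawberries + kale with both tight: 3.108 servings and 0.9459 servings → $2.48.
strawberries + banana with both tight: 3.511 servings and 1.489 servings → $2.70.
bell pepper + kale: the both-tight solution has a negative serving — not a feasible corner.
bell pepper + banana: the both-tight solution has a negative serving — not a feasible corner.
kale + banana: the both-tight solution has a negative serving — not a feasible corner.
Cheapest feasible corner: $2.48.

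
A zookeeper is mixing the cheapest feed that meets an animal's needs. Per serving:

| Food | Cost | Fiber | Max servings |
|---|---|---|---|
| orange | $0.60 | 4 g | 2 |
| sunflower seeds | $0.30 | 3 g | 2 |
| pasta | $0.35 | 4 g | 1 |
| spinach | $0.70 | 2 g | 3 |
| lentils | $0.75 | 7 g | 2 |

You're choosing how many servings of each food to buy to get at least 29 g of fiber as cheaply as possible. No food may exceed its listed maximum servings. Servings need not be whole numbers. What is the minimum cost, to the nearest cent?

$3.20

Cost per g of fiber: pasta $0.0875, sunflower seeds $0.1000, lentils $0.1071, orange $0.1500, spinach $0.3500.
Take 1 serving of pasta: +4.0 g fiber for $0.35 (total $0.35, still need 25.0 g).
Take 2 servings of sunflower seeds: +6.0 g fiber for $0.60 (total $0.95, still need 19.0 g).
Take 2 servings of lentils: +14.0 g fiber for $1.50 (total $2.45, still need 5.0 g).
Take 1.25 servings of orange: +5.0 g fiber for $0.75 (total $3.20, still need 0.0 g).
Greedy by cheapest-per-g is optimal for a single linear constraint, so the minimum cost is $3.20.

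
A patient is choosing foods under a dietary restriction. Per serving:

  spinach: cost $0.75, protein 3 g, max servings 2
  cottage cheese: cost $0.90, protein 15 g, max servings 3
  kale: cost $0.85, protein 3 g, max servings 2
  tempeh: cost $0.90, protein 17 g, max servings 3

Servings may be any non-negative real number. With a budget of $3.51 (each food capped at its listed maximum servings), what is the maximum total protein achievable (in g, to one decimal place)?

64.5 g

Protein per dollar: tempeh 18.89, cottage cheese 16.67, spinach 4, kale 3.529.
Take 3 servings of tempeh: spends $2.70, +51.0 g protein (running total 51.0 g).
Take 0.9 servings of cottage cheese: spends $0.81, +13.5 g protein (running total 64.5 g).
Filling greedily by protein-per-dollar is optimal for one linear limit, giving 64.5 g.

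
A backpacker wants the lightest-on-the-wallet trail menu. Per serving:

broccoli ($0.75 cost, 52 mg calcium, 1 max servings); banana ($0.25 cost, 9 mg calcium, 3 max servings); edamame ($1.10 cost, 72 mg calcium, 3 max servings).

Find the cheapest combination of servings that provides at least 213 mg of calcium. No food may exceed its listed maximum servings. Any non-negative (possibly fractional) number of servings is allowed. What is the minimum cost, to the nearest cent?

$3.21

Cost per mg of calcium: broccoli $0.0144, edamame $0.0153, banana $0.0278.
Take 1 serving of broccoli: +52.0 mg calcium for $0.75 (total $0.75, still need 161.0 mg).
Take 2.236 servings of edamame: +161.0 mg calcium for $2.46 (total $3.21, still need 0.0 mg).
Greedy by cheapest-per-mg is optimal for a single linear constraint, so the minimum cost is $3.21.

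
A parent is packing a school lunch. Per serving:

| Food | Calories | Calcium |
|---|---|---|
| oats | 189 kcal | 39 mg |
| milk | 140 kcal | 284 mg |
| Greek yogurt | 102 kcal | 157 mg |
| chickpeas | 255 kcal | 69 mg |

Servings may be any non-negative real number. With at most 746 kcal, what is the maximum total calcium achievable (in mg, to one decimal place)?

Calcium per kcal: milk 2.029, Greek yogurt 1.539, chickpeas 0.2706, oats 0.2063.
With no serving limits, spend the whole calories allowance on milk: 746 kcal / 140 kcal × 284 mg = 1513.3 mg.

1513.3 mg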